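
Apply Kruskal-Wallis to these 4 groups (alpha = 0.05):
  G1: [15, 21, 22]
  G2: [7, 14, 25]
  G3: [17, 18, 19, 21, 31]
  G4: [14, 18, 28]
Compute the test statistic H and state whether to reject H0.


Step 1: Combine all N = 14 observations and assign midranks.
sorted (value, group, rank): (7,G2,1), (14,G2,2.5), (14,G4,2.5), (15,G1,4), (17,G3,5), (18,G3,6.5), (18,G4,6.5), (19,G3,8), (21,G1,9.5), (21,G3,9.5), (22,G1,11), (25,G2,12), (28,G4,13), (31,G3,14)
Step 2: Sum ranks within each group.
R_1 = 24.5 (n_1 = 3)
R_2 = 15.5 (n_2 = 3)
R_3 = 43 (n_3 = 5)
R_4 = 22 (n_4 = 3)
Step 3: H = 12/(N(N+1)) * sum(R_i^2/n_i) - 3(N+1)
     = 12/(14*15) * (24.5^2/3 + 15.5^2/3 + 43^2/5 + 22^2/3) - 3*15
     = 0.057143 * 811.3 - 45
     = 1.360000.
Step 4: Ties present; correction factor C = 1 - 18/(14^3 - 14) = 0.993407. Corrected H = 1.360000 / 0.993407 = 1.369027.
Step 5: Under H0, H ~ chi^2(3); p-value = 0.712811.
Step 6: alpha = 0.05. fail to reject H0.

H = 1.3690, df = 3, p = 0.712811, fail to reject H0.


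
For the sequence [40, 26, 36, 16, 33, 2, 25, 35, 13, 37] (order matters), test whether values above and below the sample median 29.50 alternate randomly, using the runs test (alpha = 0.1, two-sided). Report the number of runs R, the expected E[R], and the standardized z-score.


Step 1: Compute median = 29.50; label A = above, B = below.
Labels in order: ABABABBABA  (n_A = 5, n_B = 5)
Step 2: Count runs R = 9.
Step 3: Under H0 (random ordering), E[R] = 2*n_A*n_B/(n_A+n_B) + 1 = 2*5*5/10 + 1 = 6.0000.
        Var[R] = 2*n_A*n_B*(2*n_A*n_B - n_A - n_B) / ((n_A+n_B)^2 * (n_A+n_B-1)) = 2000/900 = 2.2222.
        SD[R] = 1.4907.
Step 4: Continuity-corrected z = (R - 0.5 - E[R]) / SD[R] = (9 - 0.5 - 6.0000) / 1.4907 = 1.6771.
Step 5: Two-sided p-value via normal approximation = 2*(1 - Phi(|z|)) = 0.093533.
Step 6: alpha = 0.1. reject H0.

R = 9, z = 1.6771, p = 0.093533, reject H0.


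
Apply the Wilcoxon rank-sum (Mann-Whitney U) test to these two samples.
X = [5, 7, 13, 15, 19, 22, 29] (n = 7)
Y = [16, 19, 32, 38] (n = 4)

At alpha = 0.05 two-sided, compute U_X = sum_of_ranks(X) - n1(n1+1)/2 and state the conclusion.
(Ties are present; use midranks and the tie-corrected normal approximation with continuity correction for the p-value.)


Step 1: Combine and sort all 11 observations; assign midranks.
sorted (value, group): (5,X), (7,X), (13,X), (15,X), (16,Y), (19,X), (19,Y), (22,X), (29,X), (32,Y), (38,Y)
ranks: 5->1, 7->2, 13->3, 15->4, 16->5, 19->6.5, 19->6.5, 22->8, 29->9, 32->10, 38->11
Step 2: Rank sum for X: R1 = 1 + 2 + 3 + 4 + 6.5 + 8 + 9 = 33.5.
Step 3: U_X = R1 - n1(n1+1)/2 = 33.5 - 7*8/2 = 33.5 - 28 = 5.5.
       U_Y = n1*n2 - U_X = 28 - 5.5 = 22.5.
Step 4: Ties are present, so use the tie-corrected normal approximation (with continuity correction) for the p-value.
Step 5: p-value = 0.129695; compare to alpha = 0.05. fail to reject H0.

U_X = 5.5, p = 0.129695, fail to reject H0 at alpha = 0.05.


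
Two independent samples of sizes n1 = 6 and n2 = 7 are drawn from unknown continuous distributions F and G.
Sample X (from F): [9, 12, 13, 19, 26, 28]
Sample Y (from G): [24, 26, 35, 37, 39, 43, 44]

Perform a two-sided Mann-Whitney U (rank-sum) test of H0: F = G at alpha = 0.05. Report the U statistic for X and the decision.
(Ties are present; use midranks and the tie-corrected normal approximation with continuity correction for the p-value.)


Step 1: Combine and sort all 13 observations; assign midranks.
sorted (value, group): (9,X), (12,X), (13,X), (19,X), (24,Y), (26,X), (26,Y), (28,X), (35,Y), (37,Y), (39,Y), (43,Y), (44,Y)
ranks: 9->1, 12->2, 13->3, 19->4, 24->5, 26->6.5, 26->6.5, 28->8, 35->9, 37->10, 39->11, 43->12, 44->13
Step 2: Rank sum for X: R1 = 1 + 2 + 3 + 4 + 6.5 + 8 = 24.5.
Step 3: U_X = R1 - n1(n1+1)/2 = 24.5 - 6*7/2 = 24.5 - 21 = 3.5.
       U_Y = n1*n2 - U_X = 42 - 3.5 = 38.5.
Step 4: Ties are present, so use the tie-corrected normal approximation (with continuity correction) for the p-value.
Step 5: p-value = 0.015019; compare to alpha = 0.05. reject H0.

U_X = 3.5, p = 0.015019, reject H0 at alpha = 0.05.


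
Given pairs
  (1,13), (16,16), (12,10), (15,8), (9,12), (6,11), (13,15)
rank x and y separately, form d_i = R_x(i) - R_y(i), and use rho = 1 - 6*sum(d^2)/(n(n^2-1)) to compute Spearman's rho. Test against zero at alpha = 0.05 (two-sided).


Step 1: Rank x and y separately (midranks; no ties here).
rank(x): 1->1, 16->7, 12->4, 15->6, 9->3, 6->2, 13->5
rank(y): 13->5, 16->7, 10->2, 8->1, 12->4, 11->3, 15->6
Step 2: d_i = R_x(i) - R_y(i); compute d_i^2.
  (1-5)^2=16, (7-7)^2=0, (4-2)^2=4, (6-1)^2=25, (3-4)^2=1, (2-3)^2=1, (5-6)^2=1
sum(d^2) = 48.
Step 3: rho = 1 - 6*48 / (7*(7^2 - 1)) = 1 - 288/336 = 0.142857.
Step 4: Under H0, t = rho * sqrt((n-2)/(1-rho^2)) = 0.3227 ~ t(5).
Step 5: Two-sided p-value from the t-distribution with 5 df = 0.759945.
Step 6: alpha = 0.05. fail to reject H0.

rho = 0.1429, p = 0.759945, fail to reject H0 at alpha = 0.05.


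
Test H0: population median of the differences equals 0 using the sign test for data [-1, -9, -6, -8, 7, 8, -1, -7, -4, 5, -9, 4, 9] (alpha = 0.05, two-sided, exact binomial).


Step 1: Discard zero differences. Original n = 13; n_eff = number of nonzero differences = 13.
Nonzero differences (with sign): -1, -9, -6, -8, +7, +8, -1, -7, -4, +5, -9, +4, +9
Step 2: Count signs: positive = 5, negative = 8.
Step 3: Under H0: P(positive) = 0.5, so the number of positives S ~ Bin(13, 0.5).
Step 4: Two-sided exact p-value = sum of Bin(13,0.5) probabilities at or below the observed probability = 0.581055.
Step 5: alpha = 0.05. fail to reject H0.

n_eff = 13, pos = 5, neg = 8, p = 0.581055, fail to reject H0.


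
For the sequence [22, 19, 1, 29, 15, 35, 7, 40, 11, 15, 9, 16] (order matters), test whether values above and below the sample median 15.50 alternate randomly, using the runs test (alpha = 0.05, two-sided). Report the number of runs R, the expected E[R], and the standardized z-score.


Step 1: Compute median = 15.50; label A = above, B = below.
Labels in order: AABABABABBBA  (n_A = 6, n_B = 6)
Step 2: Count runs R = 9.
Step 3: Under H0 (random ordering), E[R] = 2*n_A*n_B/(n_A+n_B) + 1 = 2*6*6/12 + 1 = 7.0000.
        Var[R] = 2*n_A*n_B*(2*n_A*n_B - n_A - n_B) / ((n_A+n_B)^2 * (n_A+n_B-1)) = 4320/1584 = 2.7273.
        SD[R] = 1.6514.
Step 4: Continuity-corrected z = (R - 0.5 - E[R]) / SD[R] = (9 - 0.5 - 7.0000) / 1.6514 = 0.9083.
Step 5: Two-sided p-value via normal approximation = 2*(1 - Phi(|z|)) = 0.363722.
Step 6: alpha = 0.05. fail to reject H0.

R = 9, z = 0.9083, p = 0.363722, fail to reject H0.


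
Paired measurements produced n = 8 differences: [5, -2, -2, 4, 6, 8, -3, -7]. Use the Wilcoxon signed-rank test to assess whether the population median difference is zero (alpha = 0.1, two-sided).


Step 1: Drop any zero differences (none here) and take |d_i|.
|d| = [5, 2, 2, 4, 6, 8, 3, 7]
Step 2: Midrank |d_i| (ties get averaged ranks).
ranks: |5|->5, |2|->1.5, |2|->1.5, |4|->4, |6|->6, |8|->8, |3|->3, |7|->7
Step 3: Attach original signs; sum ranks with positive sign and with negative sign.
W+ = 5 + 4 + 6 + 8 = 23
W- = 1.5 + 1.5 + 3 + 7 = 13
(Check: W+ + W- = 36 should equal n(n+1)/2 = 36.)
Step 4: Test statistic W = min(W+, W-) = 13.
Step 5: Ties in |d|, so use the tie-corrected normal approximation.
        E[W] = n(n+1)/4 = 8*9/4 = 18.
        Tie groups: |d|=2 (t=2); sum(t^3 - t) = 6.
        Var[W] = n(n+1)(2n+1)/24 - sum(t^3-t)/48 = 1224/24 - 6/48 = 50.875.
        z = (W - E[W]) / sqrt(Var[W]) = (13 - 18) / 7.1327 = -0.7010.
        Two-sided p = 2*Phi(z) = 0.483303.
Step 6: alpha = 0.1. fail to reject H0.

W+ = 23, W- = 13, W = min = 13, p = 0.483303, fail to reject H0.


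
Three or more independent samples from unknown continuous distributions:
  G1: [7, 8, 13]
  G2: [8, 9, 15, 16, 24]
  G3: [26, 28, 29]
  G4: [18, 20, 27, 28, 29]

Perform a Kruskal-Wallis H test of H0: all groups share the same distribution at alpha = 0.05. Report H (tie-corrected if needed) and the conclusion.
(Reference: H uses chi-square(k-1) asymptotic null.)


Step 1: Combine all N = 16 observations and assign midranks.
sorted (value, group, rank): (7,G1,1), (8,G1,2.5), (8,G2,2.5), (9,G2,4), (13,G1,5), (15,G2,6), (16,G2,7), (18,G4,8), (20,G4,9), (24,G2,10), (26,G3,11), (27,G4,12), (28,G3,13.5), (28,G4,13.5), (29,G3,15.5), (29,G4,15.5)
Step 2: Sum ranks within each group.
R_1 = 8.5 (n_1 = 3)
R_2 = 29.5 (n_2 = 5)
R_3 = 40 (n_3 = 3)
R_4 = 58 (n_4 = 5)
Step 3: H = 12/(N(N+1)) * sum(R_i^2/n_i) - 3(N+1)
     = 12/(16*17) * (8.5^2/3 + 29.5^2/5 + 40^2/3 + 58^2/5) - 3*17
     = 0.044118 * 1404.27 - 51
     = 10.952941.
Step 4: Ties present; correction factor C = 1 - 18/(16^3 - 16) = 0.995588. Corrected H = 10.952941 / 0.995588 = 11.001477.
Step 5: Under H0, H ~ chi^2(3); p-value = 0.011718.
Step 6: alpha = 0.05. reject H0.

H = 11.0015, df = 3, p = 0.011718, reject H0.


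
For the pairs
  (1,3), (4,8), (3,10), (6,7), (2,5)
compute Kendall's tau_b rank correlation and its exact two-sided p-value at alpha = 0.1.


Step 1: Enumerate the 10 unordered pairs (i,j) with i<j and classify each by sign(x_j-x_i) * sign(y_j-y_i).
  (1,2):dx=+3,dy=+5->C; (1,3):dx=+2,dy=+7->C; (1,4):dx=+5,dy=+4->C; (1,5):dx=+1,dy=+2->C
  (2,3):dx=-1,dy=+2->D; (2,4):dx=+2,dy=-1->D; (2,5):dx=-2,dy=-3->C; (3,4):dx=+3,dy=-3->D
  (3,5):dx=-1,dy=-5->C; (4,5):dx=-4,dy=-2->C
Step 2: C = 7, D = 3, total pairs = 10.
Step 3: tau = (C - D)/(n(n-1)/2) = (7 - 3)/10 = 0.400000.
Step 4: Exact two-sided p-value (enumerate n! = 120 permutations of y under H0): p = 0.483333.
Step 5: alpha = 0.1. fail to reject H0.

tau_b = 0.4000 (C=7, D=3), p = 0.483333, fail to reject H0.


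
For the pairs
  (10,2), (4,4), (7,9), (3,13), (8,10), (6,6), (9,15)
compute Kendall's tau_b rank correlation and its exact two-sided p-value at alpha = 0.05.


Step 1: Enumerate the 21 unordered pairs (i,j) with i<j and classify each by sign(x_j-x_i) * sign(y_j-y_i).
  (1,2):dx=-6,dy=+2->D; (1,3):dx=-3,dy=+7->D; (1,4):dx=-7,dy=+11->D; (1,5):dx=-2,dy=+8->D
  (1,6):dx=-4,dy=+4->D; (1,7):dx=-1,dy=+13->D; (2,3):dx=+3,dy=+5->C; (2,4):dx=-1,dy=+9->D
  (2,5):dx=+4,dy=+6->C; (2,6):dx=+2,dy=+2->C; (2,7):dx=+5,dy=+11->C; (3,4):dx=-4,dy=+4->D
  (3,5):dx=+1,dy=+1->C; (3,6):dx=-1,dy=-3->C; (3,7):dx=+2,dy=+6->C; (4,5):dx=+5,dy=-3->D
  (4,6):dx=+3,dy=-7->D; (4,7):dx=+6,dy=+2->C; (5,6):dx=-2,dy=-4->C; (5,7):dx=+1,dy=+5->C
  (6,7):dx=+3,dy=+9->C
Step 2: C = 11, D = 10, total pairs = 21.
Step 3: tau = (C - D)/(n(n-1)/2) = (11 - 10)/21 = 0.047619.
Step 4: Exact two-sided p-value (enumerate n! = 5040 permutations of y under H0): p = 1.000000.
Step 5: alpha = 0.05. fail to reject H0.

tau_b = 0.0476 (C=11, D=10), p = 1.000000, fail to reject H0.


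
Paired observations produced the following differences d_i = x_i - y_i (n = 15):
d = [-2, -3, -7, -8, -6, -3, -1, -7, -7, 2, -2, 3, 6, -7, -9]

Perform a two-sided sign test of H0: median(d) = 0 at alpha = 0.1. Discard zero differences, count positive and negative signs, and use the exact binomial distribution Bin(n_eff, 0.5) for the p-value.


Step 1: Discard zero differences. Original n = 15; n_eff = number of nonzero differences = 15.
Nonzero differences (with sign): -2, -3, -7, -8, -6, -3, -1, -7, -7, +2, -2, +3, +6, -7, -9
Step 2: Count signs: positive = 3, negative = 12.
Step 3: Under H0: P(positive) = 0.5, so the number of positives S ~ Bin(15, 0.5).
Step 4: Two-sided exact p-value = sum of Bin(15,0.5) probabilities at or below the observed probability = 0.035156.
Step 5: alpha = 0.1. reject H0.

n_eff = 15, pos = 3, neg = 12, p = 0.035156, reject H0.


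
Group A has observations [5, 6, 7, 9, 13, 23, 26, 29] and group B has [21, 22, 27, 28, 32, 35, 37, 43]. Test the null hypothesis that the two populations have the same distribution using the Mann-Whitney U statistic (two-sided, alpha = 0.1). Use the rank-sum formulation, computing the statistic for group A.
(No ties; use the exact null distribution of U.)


Step 1: Combine and sort all 16 observations; assign midranks.
sorted (value, group): (5,X), (6,X), (7,X), (9,X), (13,X), (21,Y), (22,Y), (23,X), (26,X), (27,Y), (28,Y), (29,X), (32,Y), (35,Y), (37,Y), (43,Y)
ranks: 5->1, 6->2, 7->3, 9->4, 13->5, 21->6, 22->7, 23->8, 26->9, 27->10, 28->11, 29->12, 32->13, 35->14, 37->15, 43->16
Step 2: Rank sum for X: R1 = 1 + 2 + 3 + 4 + 5 + 8 + 9 + 12 = 44.
Step 3: U_X = R1 - n1(n1+1)/2 = 44 - 8*9/2 = 44 - 36 = 8.
       U_Y = n1*n2 - U_X = 64 - 8 = 56.
Step 4: No ties, so the exact null distribution of U (based on enumerating the C(16,8) = 12870 equally likely rank assignments) gives the two-sided p-value.
Step 5: p-value = 0.010412; compare to alpha = 0.1. reject H0.

U_X = 8, p = 0.010412, reject H0 at alpha = 0.1.


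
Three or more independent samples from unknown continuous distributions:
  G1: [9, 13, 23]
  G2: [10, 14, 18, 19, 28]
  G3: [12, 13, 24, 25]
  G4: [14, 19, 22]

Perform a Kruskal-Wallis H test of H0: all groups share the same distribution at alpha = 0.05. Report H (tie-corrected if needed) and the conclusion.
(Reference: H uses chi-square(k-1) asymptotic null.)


Step 1: Combine all N = 15 observations and assign midranks.
sorted (value, group, rank): (9,G1,1), (10,G2,2), (12,G3,3), (13,G1,4.5), (13,G3,4.5), (14,G2,6.5), (14,G4,6.5), (18,G2,8), (19,G2,9.5), (19,G4,9.5), (22,G4,11), (23,G1,12), (24,G3,13), (25,G3,14), (28,G2,15)
Step 2: Sum ranks within each group.
R_1 = 17.5 (n_1 = 3)
R_2 = 41 (n_2 = 5)
R_3 = 34.5 (n_3 = 4)
R_4 = 27 (n_4 = 3)
Step 3: H = 12/(N(N+1)) * sum(R_i^2/n_i) - 3(N+1)
     = 12/(15*16) * (17.5^2/3 + 41^2/5 + 34.5^2/4 + 27^2/3) - 3*16
     = 0.050000 * 978.846 - 48
     = 0.942292.
Step 4: Ties present; correction factor C = 1 - 18/(15^3 - 15) = 0.994643. Corrected H = 0.942292 / 0.994643 = 0.947367.
Step 5: Under H0, H ~ chi^2(3); p-value = 0.813985.
Step 6: alpha = 0.05. fail to reject H0.

H = 0.9474, df = 3, p = 0.813985, fail to reject H0.


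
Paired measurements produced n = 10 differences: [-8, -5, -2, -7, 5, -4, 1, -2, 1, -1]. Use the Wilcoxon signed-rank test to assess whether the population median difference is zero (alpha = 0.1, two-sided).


Step 1: Drop any zero differences (none here) and take |d_i|.
|d| = [8, 5, 2, 7, 5, 4, 1, 2, 1, 1]
Step 2: Midrank |d_i| (ties get averaged ranks).
ranks: |8|->10, |5|->7.5, |2|->4.5, |7|->9, |5|->7.5, |4|->6, |1|->2, |2|->4.5, |1|->2, |1|->2
Step 3: Attach original signs; sum ranks with positive sign and with negative sign.
W+ = 7.5 + 2 + 2 = 11.5
W- = 10 + 7.5 + 4.5 + 9 + 6 + 4.5 + 2 = 43.5
(Check: W+ + W- = 55 should equal n(n+1)/2 = 55.)
Step 4: Test statistic W = min(W+, W-) = 11.5.
Step 5: Ties in |d|, so use the tie-corrected normal approximation.
        E[W] = n(n+1)/4 = 10*11/4 = 27.5.
        Tie groups: |d|=1 (t=3), |d|=2 (t=2), |d|=5 (t=2); sum(t^3 - t) = 36.
        Var[W] = n(n+1)(2n+1)/24 - sum(t^3-t)/48 = 2310/24 - 36/48 = 95.5.
        z = (W - E[W]) / sqrt(Var[W]) = (11.5 - 27.5) / 9.7724 = -1.6373.
        Two-sided p = 2*Phi(z) = 0.101576.
Step 6: alpha = 0.1. fail to reject H0.

W+ = 11.5, W- = 43.5, W = min = 11.5, p = 0.101576, fail to reject H0.


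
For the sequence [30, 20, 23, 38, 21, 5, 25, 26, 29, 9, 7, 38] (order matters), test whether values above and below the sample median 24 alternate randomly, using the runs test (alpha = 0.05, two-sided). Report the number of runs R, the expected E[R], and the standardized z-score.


Step 1: Compute median = 24; label A = above, B = below.
Labels in order: ABBABBAAABBA  (n_A = 6, n_B = 6)
Step 2: Count runs R = 7.
Step 3: Under H0 (random ordering), E[R] = 2*n_A*n_B/(n_A+n_B) + 1 = 2*6*6/12 + 1 = 7.0000.
        Var[R] = 2*n_A*n_B*(2*n_A*n_B - n_A - n_B) / ((n_A+n_B)^2 * (n_A+n_B-1)) = 4320/1584 = 2.7273.
        SD[R] = 1.6514.
Step 4: R = E[R], so z = 0 with no continuity correction.
Step 5: Two-sided p-value via normal approximation = 2*(1 - Phi(|z|)) = 1.000000.
Step 6: alpha = 0.05. fail to reject H0.

R = 7, z = 0.0000, p = 1.000000, fail to reject H0.


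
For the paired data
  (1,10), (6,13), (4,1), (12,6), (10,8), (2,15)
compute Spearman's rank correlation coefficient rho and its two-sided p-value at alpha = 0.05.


Step 1: Rank x and y separately (midranks; no ties here).
rank(x): 1->1, 6->4, 4->3, 12->6, 10->5, 2->2
rank(y): 10->4, 13->5, 1->1, 6->2, 8->3, 15->6
Step 2: d_i = R_x(i) - R_y(i); compute d_i^2.
  (1-4)^2=9, (4-5)^2=1, (3-1)^2=4, (6-2)^2=16, (5-3)^2=4, (2-6)^2=16
sum(d^2) = 50.
Step 3: rho = 1 - 6*50 / (6*(6^2 - 1)) = 1 - 300/210 = -0.428571.
Step 4: Under H0, t = rho * sqrt((n-2)/(1-rho^2)) = -0.9487 ~ t(4).
Step 5: Two-sided p-value from the t-distribution with 4 df = 0.396501.
Step 6: alpha = 0.05. fail to reject H0.

rho = -0.4286, p = 0.396501, fail to reject H0 at alpha = 0.05.


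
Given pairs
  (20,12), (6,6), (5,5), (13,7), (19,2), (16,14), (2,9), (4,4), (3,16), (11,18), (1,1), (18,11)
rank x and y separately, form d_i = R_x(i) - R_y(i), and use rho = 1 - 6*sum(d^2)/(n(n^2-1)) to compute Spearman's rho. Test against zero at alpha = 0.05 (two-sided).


Step 1: Rank x and y separately (midranks; no ties here).
rank(x): 20->12, 6->6, 5->5, 13->8, 19->11, 16->9, 2->2, 4->4, 3->3, 11->7, 1->1, 18->10
rank(y): 12->9, 6->5, 5->4, 7->6, 2->2, 14->10, 9->7, 4->3, 16->11, 18->12, 1->1, 11->8
Step 2: d_i = R_x(i) - R_y(i); compute d_i^2.
  (12-9)^2=9, (6-5)^2=1, (5-4)^2=1, (8-6)^2=4, (11-2)^2=81, (9-10)^2=1, (2-7)^2=25, (4-3)^2=1, (3-11)^2=64, (7-12)^2=25, (1-1)^2=0, (10-8)^2=4
sum(d^2) = 216.
Step 3: rho = 1 - 6*216 / (12*(12^2 - 1)) = 1 - 1296/1716 = 0.244755.
Step 4: Under H0, t = rho * sqrt((n-2)/(1-rho^2)) = 0.7983 ~ t(10).
Step 5: Two-sided p-value from the t-distribution with 10 df = 0.443262.
Step 6: alpha = 0.05. fail to reject H0.

rho = 0.2448, p = 0.443262, fail to reject H0 at alpha = 0.05.


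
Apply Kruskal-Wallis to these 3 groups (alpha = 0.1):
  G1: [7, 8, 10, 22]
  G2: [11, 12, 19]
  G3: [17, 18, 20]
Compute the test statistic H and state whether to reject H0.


Step 1: Combine all N = 10 observations and assign midranks.
sorted (value, group, rank): (7,G1,1), (8,G1,2), (10,G1,3), (11,G2,4), (12,G2,5), (17,G3,6), (18,G3,7), (19,G2,8), (20,G3,9), (22,G1,10)
Step 2: Sum ranks within each group.
R_1 = 16 (n_1 = 4)
R_2 = 17 (n_2 = 3)
R_3 = 22 (n_3 = 3)
Step 3: H = 12/(N(N+1)) * sum(R_i^2/n_i) - 3(N+1)
     = 12/(10*11) * (16^2/4 + 17^2/3 + 22^2/3) - 3*11
     = 0.109091 * 321.667 - 33
     = 2.090909.
Step 4: No ties, so H is used without correction.
Step 5: Under H0, H ~ chi^2(2); p-value = 0.351532.
Step 6: alpha = 0.1. fail to reject H0.

H = 2.0909, df = 2, p = 0.351532, fail to reject H0.


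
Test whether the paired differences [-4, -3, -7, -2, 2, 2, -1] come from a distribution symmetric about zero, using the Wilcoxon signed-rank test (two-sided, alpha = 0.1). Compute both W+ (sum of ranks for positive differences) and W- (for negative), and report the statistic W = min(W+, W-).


Step 1: Drop any zero differences (none here) and take |d_i|.
|d| = [4, 3, 7, 2, 2, 2, 1]
Step 2: Midrank |d_i| (ties get averaged ranks).
ranks: |4|->6, |3|->5, |7|->7, |2|->3, |2|->3, |2|->3, |1|->1
Step 3: Attach original signs; sum ranks with positive sign and with negative sign.
W+ = 3 + 3 = 6
W- = 6 + 5 + 7 + 3 + 1 = 22
(Check: W+ + W- = 28 should equal n(n+1)/2 = 28.)
Step 4: Test statistic W = min(W+, W-) = 6.
Step 5: Ties in |d|, so use the tie-corrected normal approximation.
        E[W] = n(n+1)/4 = 7*8/4 = 14.
        Tie groups: |d|=2 (t=3); sum(t^3 - t) = 24.
        Var[W] = n(n+1)(2n+1)/24 - sum(t^3-t)/48 = 840/24 - 24/48 = 34.5.
        z = (W - E[W]) / sqrt(Var[W]) = (6 - 14) / 5.8737 = -1.3620.
        Two-sided p = 2*Phi(z) = 0.173195.
Step 6: alpha = 0.1. fail to reject H0.

W+ = 6, W- = 22, W = min = 6, p = 0.173195, fail to reject H0.


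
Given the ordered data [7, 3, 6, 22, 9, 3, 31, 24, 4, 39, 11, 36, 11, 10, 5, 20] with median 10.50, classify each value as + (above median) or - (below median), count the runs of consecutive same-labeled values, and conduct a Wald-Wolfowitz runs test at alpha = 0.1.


Step 1: Compute median = 10.50; label A = above, B = below.
Labels in order: BBBABBAABAAAABBA  (n_A = 8, n_B = 8)
Step 2: Count runs R = 8.
Step 3: Under H0 (random ordering), E[R] = 2*n_A*n_B/(n_A+n_B) + 1 = 2*8*8/16 + 1 = 9.0000.
        Var[R] = 2*n_A*n_B*(2*n_A*n_B - n_A - n_B) / ((n_A+n_B)^2 * (n_A+n_B-1)) = 14336/3840 = 3.7333.
        SD[R] = 1.9322.
Step 4: Continuity-corrected z = (R + 0.5 - E[R]) / SD[R] = (8 + 0.5 - 9.0000) / 1.9322 = -0.2588.
Step 5: Two-sided p-value via normal approximation = 2*(1 - Phi(|z|)) = 0.795809.
Step 6: alpha = 0.1. fail to reject H0.

R = 8, z = -0.2588, p = 0.795809, fail to reject H0.


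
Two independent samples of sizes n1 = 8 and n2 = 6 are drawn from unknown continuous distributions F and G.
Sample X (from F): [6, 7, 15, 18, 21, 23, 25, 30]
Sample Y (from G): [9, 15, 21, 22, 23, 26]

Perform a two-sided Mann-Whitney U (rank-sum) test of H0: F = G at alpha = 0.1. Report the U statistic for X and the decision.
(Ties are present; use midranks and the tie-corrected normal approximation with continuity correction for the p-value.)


Step 1: Combine and sort all 14 observations; assign midranks.
sorted (value, group): (6,X), (7,X), (9,Y), (15,X), (15,Y), (18,X), (21,X), (21,Y), (22,Y), (23,X), (23,Y), (25,X), (26,Y), (30,X)
ranks: 6->1, 7->2, 9->3, 15->4.5, 15->4.5, 18->6, 21->7.5, 21->7.5, 22->9, 23->10.5, 23->10.5, 25->12, 26->13, 30->14
Step 2: Rank sum for X: R1 = 1 + 2 + 4.5 + 6 + 7.5 + 10.5 + 12 + 14 = 57.5.
Step 3: U_X = R1 - n1(n1+1)/2 = 57.5 - 8*9/2 = 57.5 - 36 = 21.5.
       U_Y = n1*n2 - U_X = 48 - 21.5 = 26.5.
Step 4: Ties are present, so use the tie-corrected normal approximation (with continuity correction) for the p-value.
Step 5: p-value = 0.795593; compare to alpha = 0.1. fail to reject H0.

U_X = 21.5, p = 0.795593, fail to reject H0 at alpha = 0.1.


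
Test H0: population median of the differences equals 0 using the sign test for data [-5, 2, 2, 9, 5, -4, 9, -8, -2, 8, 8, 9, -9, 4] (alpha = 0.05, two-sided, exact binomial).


Step 1: Discard zero differences. Original n = 14; n_eff = number of nonzero differences = 14.
Nonzero differences (with sign): -5, +2, +2, +9, +5, -4, +9, -8, -2, +8, +8, +9, -9, +4
Step 2: Count signs: positive = 9, negative = 5.
Step 3: Under H0: P(positive) = 0.5, so the number of positives S ~ Bin(14, 0.5).
Step 4: Two-sided exact p-value = sum of Bin(14,0.5) probabilities at or below the observed probability = 0.423950.
Step 5: alpha = 0.05. fail to reject H0.

n_eff = 14, pos = 9, neg = 5, p = 0.423950, fail to reject H0.


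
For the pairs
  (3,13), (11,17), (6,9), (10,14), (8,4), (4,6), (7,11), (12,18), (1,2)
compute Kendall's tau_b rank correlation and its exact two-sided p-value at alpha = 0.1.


Step 1: Enumerate the 36 unordered pairs (i,j) with i<j and classify each by sign(x_j-x_i) * sign(y_j-y_i).
  (1,2):dx=+8,dy=+4->C; (1,3):dx=+3,dy=-4->D; (1,4):dx=+7,dy=+1->C; (1,5):dx=+5,dy=-9->D
  (1,6):dx=+1,dy=-7->D; (1,7):dx=+4,dy=-2->D; (1,8):dx=+9,dy=+5->C; (1,9):dx=-2,dy=-11->C
  (2,3):dx=-5,dy=-8->C; (2,4):dx=-1,dy=-3->C; (2,5):dx=-3,dy=-13->C; (2,6):dx=-7,dy=-11->C
  (2,7):dx=-4,dy=-6->C; (2,8):dx=+1,dy=+1->C; (2,9):dx=-10,dy=-15->C; (3,4):dx=+4,dy=+5->C
  (3,5):dx=+2,dy=-5->D; (3,6):dx=-2,dy=-3->C; (3,7):dx=+1,dy=+2->C; (3,8):dx=+6,dy=+9->C
  (3,9):dx=-5,dy=-7->C; (4,5):dx=-2,dy=-10->C; (4,6):dx=-6,dy=-8->C; (4,7):dx=-3,dy=-3->C
  (4,8):dx=+2,dy=+4->C; (4,9):dx=-9,dy=-12->C; (5,6):dx=-4,dy=+2->D; (5,7):dx=-1,dy=+7->D
  (5,8):dx=+4,dy=+14->C; (5,9):dx=-7,dy=-2->C; (6,7):dx=+3,dy=+5->C; (6,8):dx=+8,dy=+12->C
  (6,9):dx=-3,dy=-4->C; (7,8):dx=+5,dy=+7->C; (7,9):dx=-6,dy=-9->C; (8,9):dx=-11,dy=-16->C
Step 2: C = 29, D = 7, total pairs = 36.
Step 3: tau = (C - D)/(n(n-1)/2) = (29 - 7)/36 = 0.611111.
Step 4: Exact two-sided p-value (enumerate n! = 362880 permutations of y under H0): p = 0.024741.
Step 5: alpha = 0.1. reject H0.

tau_b = 0.6111 (C=29, D=7), p = 0.024741, reject H0.


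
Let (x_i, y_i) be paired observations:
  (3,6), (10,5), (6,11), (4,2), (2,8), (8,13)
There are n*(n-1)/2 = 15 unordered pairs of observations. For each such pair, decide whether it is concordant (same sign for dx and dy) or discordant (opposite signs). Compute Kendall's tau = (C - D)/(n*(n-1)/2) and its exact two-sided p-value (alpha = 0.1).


Step 1: Enumerate the 15 unordered pairs (i,j) with i<j and classify each by sign(x_j-x_i) * sign(y_j-y_i).
  (1,2):dx=+7,dy=-1->D; (1,3):dx=+3,dy=+5->C; (1,4):dx=+1,dy=-4->D; (1,5):dx=-1,dy=+2->D
  (1,6):dx=+5,dy=+7->C; (2,3):dx=-4,dy=+6->D; (2,4):dx=-6,dy=-3->C; (2,5):dx=-8,dy=+3->D
  (2,6):dx=-2,dy=+8->D; (3,4):dx=-2,dy=-9->C; (3,5):dx=-4,dy=-3->C; (3,6):dx=+2,dy=+2->C
  (4,5):dx=-2,dy=+6->D; (4,6):dx=+4,dy=+11->C; (5,6):dx=+6,dy=+5->C
Step 2: C = 8, D = 7, total pairs = 15.
Step 3: tau = (C - D)/(n(n-1)/2) = (8 - 7)/15 = 0.066667.
Step 4: Exact two-sided p-value (enumerate n! = 720 permutations of y under H0): p = 1.000000.
Step 5: alpha = 0.1. fail to reject H0.

tau_b = 0.0667 (C=8, D=7), p = 1.000000, fail to reject H0.


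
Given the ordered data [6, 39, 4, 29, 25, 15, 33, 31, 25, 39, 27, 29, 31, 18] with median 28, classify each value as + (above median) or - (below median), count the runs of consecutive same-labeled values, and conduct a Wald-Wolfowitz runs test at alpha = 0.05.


Step 1: Compute median = 28; label A = above, B = below.
Labels in order: BABABBAABABAAB  (n_A = 7, n_B = 7)
Step 2: Count runs R = 11.
Step 3: Under H0 (random ordering), E[R] = 2*n_A*n_B/(n_A+n_B) + 1 = 2*7*7/14 + 1 = 8.0000.
        Var[R] = 2*n_A*n_B*(2*n_A*n_B - n_A - n_B) / ((n_A+n_B)^2 * (n_A+n_B-1)) = 8232/2548 = 3.2308.
        SD[R] = 1.7974.
Step 4: Continuity-corrected z = (R - 0.5 - E[R]) / SD[R] = (11 - 0.5 - 8.0000) / 1.7974 = 1.3909.
Step 5: Two-sided p-value via normal approximation = 2*(1 - Phi(|z|)) = 0.164264.
Step 6: alpha = 0.05. fail to reject H0.

R = 11, z = 1.3909, p = 0.164264, fail to reject H0.


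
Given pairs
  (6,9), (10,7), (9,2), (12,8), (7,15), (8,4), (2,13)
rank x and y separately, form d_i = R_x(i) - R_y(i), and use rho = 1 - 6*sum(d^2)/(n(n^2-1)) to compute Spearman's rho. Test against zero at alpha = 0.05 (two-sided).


Step 1: Rank x and y separately (midranks; no ties here).
rank(x): 6->2, 10->6, 9->5, 12->7, 7->3, 8->4, 2->1
rank(y): 9->5, 7->3, 2->1, 8->4, 15->7, 4->2, 13->6
Step 2: d_i = R_x(i) - R_y(i); compute d_i^2.
  (2-5)^2=9, (6-3)^2=9, (5-1)^2=16, (7-4)^2=9, (3-7)^2=16, (4-2)^2=4, (1-6)^2=25
sum(d^2) = 88.
Step 3: rho = 1 - 6*88 / (7*(7^2 - 1)) = 1 - 528/336 = -0.571429.
Step 4: Under H0, t = rho * sqrt((n-2)/(1-rho^2)) = -1.5570 ~ t(5).
Step 5: Two-sided p-value from the t-distribution with 5 df = 0.180202.
Step 6: alpha = 0.05. fail to reject H0.

rho = -0.5714, p = 0.180202, fail to reject H0 at alpha = 0.05.


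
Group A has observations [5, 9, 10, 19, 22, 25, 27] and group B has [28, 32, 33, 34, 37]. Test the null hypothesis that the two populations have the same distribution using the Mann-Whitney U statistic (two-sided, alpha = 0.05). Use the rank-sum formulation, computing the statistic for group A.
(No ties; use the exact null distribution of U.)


Step 1: Combine and sort all 12 observations; assign midranks.
sorted (value, group): (5,X), (9,X), (10,X), (19,X), (22,X), (25,X), (27,X), (28,Y), (32,Y), (33,Y), (34,Y), (37,Y)
ranks: 5->1, 9->2, 10->3, 19->4, 22->5, 25->6, 27->7, 28->8, 32->9, 33->10, 34->11, 37->12
Step 2: Rank sum for X: R1 = 1 + 2 + 3 + 4 + 5 + 6 + 7 = 28.
Step 3: U_X = R1 - n1(n1+1)/2 = 28 - 7*8/2 = 28 - 28 = 0.
       U_Y = n1*n2 - U_X = 35 - 0 = 35.
Step 4: No ties, so the exact null distribution of U (based on enumerating the C(12,7) = 792 equally likely rank assignments) gives the two-sided p-value.
Step 5: p-value = 0.002525; compare to alpha = 0.05. reject H0.

U_X = 0, p = 0.002525, reject H0 at alpha = 0.05.


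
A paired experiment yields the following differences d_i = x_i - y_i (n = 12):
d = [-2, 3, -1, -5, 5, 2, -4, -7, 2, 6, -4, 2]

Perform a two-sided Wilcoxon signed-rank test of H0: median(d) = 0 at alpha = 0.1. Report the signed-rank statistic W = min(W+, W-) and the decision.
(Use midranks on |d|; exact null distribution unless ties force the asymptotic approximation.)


Step 1: Drop any zero differences (none here) and take |d_i|.
|d| = [2, 3, 1, 5, 5, 2, 4, 7, 2, 6, 4, 2]
Step 2: Midrank |d_i| (ties get averaged ranks).
ranks: |2|->3.5, |3|->6, |1|->1, |5|->9.5, |5|->9.5, |2|->3.5, |4|->7.5, |7|->12, |2|->3.5, |6|->11, |4|->7.5, |2|->3.5
Step 3: Attach original signs; sum ranks with positive sign and with negative sign.
W+ = 6 + 9.5 + 3.5 + 3.5 + 11 + 3.5 = 37
W- = 3.5 + 1 + 9.5 + 7.5 + 12 + 7.5 = 41
(Check: W+ + W- = 78 should equal n(n+1)/2 = 78.)
Step 4: Test statistic W = min(W+, W-) = 37.
Step 5: Ties in |d|, so use the tie-corrected normal approximation.
        E[W] = n(n+1)/4 = 12*13/4 = 39.
        Tie groups: |d|=2 (t=4), |d|=4 (t=2), |d|=5 (t=2); sum(t^3 - t) = 72.
        Var[W] = n(n+1)(2n+1)/24 - sum(t^3-t)/48 = 3900/24 - 72/48 = 161.
        z = (W - E[W]) / sqrt(Var[W]) = (37 - 39) / 12.6886 = -0.1576.
        Two-sided p = 2*Phi(z) = 0.874755.
Step 6: alpha = 0.1. fail to reject H0.

W+ = 37, W- = 41, W = min = 37, p = 0.874755, fail to reject H0.


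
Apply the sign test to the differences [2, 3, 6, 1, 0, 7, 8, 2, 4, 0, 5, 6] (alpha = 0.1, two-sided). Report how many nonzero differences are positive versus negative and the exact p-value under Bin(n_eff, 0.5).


Step 1: Discard zero differences. Original n = 12; n_eff = number of nonzero differences = 10.
Nonzero differences (with sign): +2, +3, +6, +1, +7, +8, +2, +4, +5, +6
Step 2: Count signs: positive = 10, negative = 0.
Step 3: Under H0: P(positive) = 0.5, so the number of positives S ~ Bin(10, 0.5).
Step 4: Two-sided exact p-value = sum of Bin(10,0.5) probabilities at or below the observed probability = 0.001953.
Step 5: alpha = 0.1. reject H0.

n_eff = 10, pos = 10, neg = 0, p = 0.001953, reject H0.


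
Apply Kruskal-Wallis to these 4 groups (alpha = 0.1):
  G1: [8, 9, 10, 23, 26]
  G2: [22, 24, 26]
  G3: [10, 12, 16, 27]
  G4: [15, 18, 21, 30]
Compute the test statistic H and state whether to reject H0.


Step 1: Combine all N = 16 observations and assign midranks.
sorted (value, group, rank): (8,G1,1), (9,G1,2), (10,G1,3.5), (10,G3,3.5), (12,G3,5), (15,G4,6), (16,G3,7), (18,G4,8), (21,G4,9), (22,G2,10), (23,G1,11), (24,G2,12), (26,G1,13.5), (26,G2,13.5), (27,G3,15), (30,G4,16)
Step 2: Sum ranks within each group.
R_1 = 31 (n_1 = 5)
R_2 = 35.5 (n_2 = 3)
R_3 = 30.5 (n_3 = 4)
R_4 = 39 (n_4 = 4)
Step 3: H = 12/(N(N+1)) * sum(R_i^2/n_i) - 3(N+1)
     = 12/(16*17) * (31^2/5 + 35.5^2/3 + 30.5^2/4 + 39^2/4) - 3*17
     = 0.044118 * 1225.1 - 51
     = 3.048346.
Step 4: Ties present; correction factor C = 1 - 12/(16^3 - 16) = 0.997059. Corrected H = 3.048346 / 0.997059 = 3.057338.
Step 5: Under H0, H ~ chi^2(3); p-value = 0.382869.
Step 6: alpha = 0.1. fail to reject H0.

H = 3.0573, df = 3, p = 0.382869, fail to reject H0.


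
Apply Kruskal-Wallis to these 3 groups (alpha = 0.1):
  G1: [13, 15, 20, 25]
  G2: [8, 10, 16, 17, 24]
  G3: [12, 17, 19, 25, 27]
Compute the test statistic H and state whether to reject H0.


Step 1: Combine all N = 14 observations and assign midranks.
sorted (value, group, rank): (8,G2,1), (10,G2,2), (12,G3,3), (13,G1,4), (15,G1,5), (16,G2,6), (17,G2,7.5), (17,G3,7.5), (19,G3,9), (20,G1,10), (24,G2,11), (25,G1,12.5), (25,G3,12.5), (27,G3,14)
Step 2: Sum ranks within each group.
R_1 = 31.5 (n_1 = 4)
R_2 = 27.5 (n_2 = 5)
R_3 = 46 (n_3 = 5)
Step 3: H = 12/(N(N+1)) * sum(R_i^2/n_i) - 3(N+1)
     = 12/(14*15) * (31.5^2/4 + 27.5^2/5 + 46^2/5) - 3*15
     = 0.057143 * 822.513 - 45
     = 2.000714.
Step 4: Ties present; correction factor C = 1 - 12/(14^3 - 14) = 0.995604. Corrected H = 2.000714 / 0.995604 = 2.009547.
Step 5: Under H0, H ~ chi^2(2); p-value = 0.366127.
Step 6: alpha = 0.1. fail to reject H0.

H = 2.0095, df = 2, p = 0.366127, fail to reject H0.


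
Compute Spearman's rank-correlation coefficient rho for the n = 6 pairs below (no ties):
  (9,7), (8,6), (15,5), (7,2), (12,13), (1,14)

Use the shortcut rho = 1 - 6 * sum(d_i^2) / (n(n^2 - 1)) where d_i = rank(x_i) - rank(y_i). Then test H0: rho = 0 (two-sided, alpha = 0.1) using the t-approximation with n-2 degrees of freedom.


Step 1: Rank x and y separately (midranks; no ties here).
rank(x): 9->4, 8->3, 15->6, 7->2, 12->5, 1->1
rank(y): 7->4, 6->3, 5->2, 2->1, 13->5, 14->6
Step 2: d_i = R_x(i) - R_y(i); compute d_i^2.
  (4-4)^2=0, (3-3)^2=0, (6-2)^2=16, (2-1)^2=1, (5-5)^2=0, (1-6)^2=25
sum(d^2) = 42.
Step 3: rho = 1 - 6*42 / (6*(6^2 - 1)) = 1 - 252/210 = -0.200000.
Step 4: Under H0, t = rho * sqrt((n-2)/(1-rho^2)) = -0.4082 ~ t(4).
Step 5: Two-sided p-value from the t-distribution with 4 df = 0.704000.
Step 6: alpha = 0.1. fail to reject H0.

rho = -0.2000, p = 0.704000, fail to reject H0 at alpha = 0.1.


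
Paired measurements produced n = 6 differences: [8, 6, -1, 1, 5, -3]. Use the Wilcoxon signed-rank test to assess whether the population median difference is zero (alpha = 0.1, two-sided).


Step 1: Drop any zero differences (none here) and take |d_i|.
|d| = [8, 6, 1, 1, 5, 3]
Step 2: Midrank |d_i| (ties get averaged ranks).
ranks: |8|->6, |6|->5, |1|->1.5, |1|->1.5, |5|->4, |3|->3
Step 3: Attach original signs; sum ranks with positive sign and with negative sign.
W+ = 6 + 5 + 1.5 + 4 = 16.5
W- = 1.5 + 3 = 4.5
(Check: W+ + W- = 21 should equal n(n+1)/2 = 21.)
Step 4: Test statistic W = min(W+, W-) = 4.5.
Step 5: Ties in |d|, so use the tie-corrected normal approximation.
        E[W] = n(n+1)/4 = 6*7/4 = 10.5.
        Tie groups: |d|=1 (t=2); sum(t^3 - t) = 6.
        Var[W] = n(n+1)(2n+1)/24 - sum(t^3-t)/48 = 546/24 - 6/48 = 22.625.
        z = (W - E[W]) / sqrt(Var[W]) = (4.5 - 10.5) / 4.7566 = -1.2614.
        Two-sided p = 2*Phi(z) = 0.207160.
Step 6: alpha = 0.1. fail to reject H0.

W+ = 16.5, W- = 4.5, W = min = 4.5, p = 0.207160, fail to reject H0.


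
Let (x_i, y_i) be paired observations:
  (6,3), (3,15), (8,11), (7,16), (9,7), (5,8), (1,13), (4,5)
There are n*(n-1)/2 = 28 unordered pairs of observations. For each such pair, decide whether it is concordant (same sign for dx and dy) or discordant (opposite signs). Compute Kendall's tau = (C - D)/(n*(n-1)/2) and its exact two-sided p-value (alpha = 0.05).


Step 1: Enumerate the 28 unordered pairs (i,j) with i<j and classify each by sign(x_j-x_i) * sign(y_j-y_i).
  (1,2):dx=-3,dy=+12->D; (1,3):dx=+2,dy=+8->C; (1,4):dx=+1,dy=+13->C; (1,5):dx=+3,dy=+4->C
  (1,6):dx=-1,dy=+5->D; (1,7):dx=-5,dy=+10->D; (1,8):dx=-2,dy=+2->D; (2,3):dx=+5,dy=-4->D
  (2,4):dx=+4,dy=+1->C; (2,5):dx=+6,dy=-8->D; (2,6):dx=+2,dy=-7->D; (2,7):dx=-2,dy=-2->C
  (2,8):dx=+1,dy=-10->D; (3,4):dx=-1,dy=+5->D; (3,5):dx=+1,dy=-4->D; (3,6):dx=-3,dy=-3->C
  (3,7):dx=-7,dy=+2->D; (3,8):dx=-4,dy=-6->C; (4,5):dx=+2,dy=-9->D; (4,6):dx=-2,dy=-8->C
  (4,7):dx=-6,dy=-3->C; (4,8):dx=-3,dy=-11->C; (5,6):dx=-4,dy=+1->D; (5,7):dx=-8,dy=+6->D
  (5,8):dx=-5,dy=-2->C; (6,7):dx=-4,dy=+5->D; (6,8):dx=-1,dy=-3->C; (7,8):dx=+3,dy=-8->D
Step 2: C = 12, D = 16, total pairs = 28.
Step 3: tau = (C - D)/(n(n-1)/2) = (12 - 16)/28 = -0.142857.
Step 4: Exact two-sided p-value (enumerate n! = 40320 permutations of y under H0): p = 0.719544.
Step 5: alpha = 0.05. fail to reject H0.

tau_b = -0.1429 (C=12, D=16), p = 0.719544, fail to reject H0.


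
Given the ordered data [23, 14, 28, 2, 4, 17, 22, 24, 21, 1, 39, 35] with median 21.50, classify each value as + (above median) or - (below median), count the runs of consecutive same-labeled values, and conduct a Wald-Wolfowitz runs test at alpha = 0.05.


Step 1: Compute median = 21.50; label A = above, B = below.
Labels in order: ABABBBAABBAA  (n_A = 6, n_B = 6)
Step 2: Count runs R = 7.
Step 3: Under H0 (random ordering), E[R] = 2*n_A*n_B/(n_A+n_B) + 1 = 2*6*6/12 + 1 = 7.0000.
        Var[R] = 2*n_A*n_B*(2*n_A*n_B - n_A - n_B) / ((n_A+n_B)^2 * (n_A+n_B-1)) = 4320/1584 = 2.7273.
        SD[R] = 1.6514.
Step 4: R = E[R], so z = 0 with no continuity correction.
Step 5: Two-sided p-value via normal approximation = 2*(1 - Phi(|z|)) = 1.000000.
Step 6: alpha = 0.05. fail to reject H0.

R = 7, z = 0.0000, p = 1.000000, fail to reject H0.


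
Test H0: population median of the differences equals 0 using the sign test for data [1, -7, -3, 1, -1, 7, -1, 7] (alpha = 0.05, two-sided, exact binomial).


Step 1: Discard zero differences. Original n = 8; n_eff = number of nonzero differences = 8.
Nonzero differences (with sign): +1, -7, -3, +1, -1, +7, -1, +7
Step 2: Count signs: positive = 4, negative = 4.
Step 3: Under H0: P(positive) = 0.5, so the number of positives S ~ Bin(8, 0.5).
Step 4: Two-sided exact p-value = sum of Bin(8,0.5) probabilities at or below the observed probability = 1.000000.
Step 5: alpha = 0.05. fail to reject H0.

n_eff = 8, pos = 4, neg = 4, p = 1.000000, fail to reject H0.


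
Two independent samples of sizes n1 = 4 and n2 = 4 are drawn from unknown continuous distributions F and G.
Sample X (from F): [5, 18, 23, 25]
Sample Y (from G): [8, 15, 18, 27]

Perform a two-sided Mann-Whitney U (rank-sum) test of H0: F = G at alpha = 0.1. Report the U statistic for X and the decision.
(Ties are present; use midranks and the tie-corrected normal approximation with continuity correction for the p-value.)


Step 1: Combine and sort all 8 observations; assign midranks.
sorted (value, group): (5,X), (8,Y), (15,Y), (18,X), (18,Y), (23,X), (25,X), (27,Y)
ranks: 5->1, 8->2, 15->3, 18->4.5, 18->4.5, 23->6, 25->7, 27->8
Step 2: Rank sum for X: R1 = 1 + 4.5 + 6 + 7 = 18.5.
Step 3: U_X = R1 - n1(n1+1)/2 = 18.5 - 4*5/2 = 18.5 - 10 = 8.5.
       U_Y = n1*n2 - U_X = 16 - 8.5 = 7.5.
Step 4: Ties are present, so use the tie-corrected normal approximation (with continuity correction) for the p-value.
Step 5: p-value = 1.000000; compare to alpha = 0.1. fail to reject H0.

U_X = 8.5, p = 1.000000, fail to reject H0 at alpha = 0.1.


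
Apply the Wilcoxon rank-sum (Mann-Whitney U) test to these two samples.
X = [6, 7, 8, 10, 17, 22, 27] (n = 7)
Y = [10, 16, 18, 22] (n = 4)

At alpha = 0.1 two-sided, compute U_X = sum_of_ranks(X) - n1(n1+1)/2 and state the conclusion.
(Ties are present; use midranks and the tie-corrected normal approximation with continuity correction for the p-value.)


Step 1: Combine and sort all 11 observations; assign midranks.
sorted (value, group): (6,X), (7,X), (8,X), (10,X), (10,Y), (16,Y), (17,X), (18,Y), (22,X), (22,Y), (27,X)
ranks: 6->1, 7->2, 8->3, 10->4.5, 10->4.5, 16->6, 17->7, 18->8, 22->9.5, 22->9.5, 27->11
Step 2: Rank sum for X: R1 = 1 + 2 + 3 + 4.5 + 7 + 9.5 + 11 = 38.
Step 3: U_X = R1 - n1(n1+1)/2 = 38 - 7*8/2 = 38 - 28 = 10.
       U_Y = n1*n2 - U_X = 28 - 10 = 18.
Step 4: Ties are present, so use the tie-corrected normal approximation (with continuity correction) for the p-value.
Step 5: p-value = 0.506393; compare to alpha = 0.1. fail to reject H0.

U_X = 10, p = 0.506393, fail to reject H0 at alpha = 0.1.


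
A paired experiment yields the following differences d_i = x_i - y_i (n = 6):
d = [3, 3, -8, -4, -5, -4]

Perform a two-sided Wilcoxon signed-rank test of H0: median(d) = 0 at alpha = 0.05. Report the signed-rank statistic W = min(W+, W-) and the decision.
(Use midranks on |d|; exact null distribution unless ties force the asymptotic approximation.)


Step 1: Drop any zero differences (none here) and take |d_i|.
|d| = [3, 3, 8, 4, 5, 4]
Step 2: Midrank |d_i| (ties get averaged ranks).
ranks: |3|->1.5, |3|->1.5, |8|->6, |4|->3.5, |5|->5, |4|->3.5
Step 3: Attach original signs; sum ranks with positive sign and with negative sign.
W+ = 1.5 + 1.5 = 3
W- = 6 + 3.5 + 5 + 3.5 = 18
(Check: W+ + W- = 21 should equal n(n+1)/2 = 21.)
Step 4: Test statistic W = min(W+, W-) = 3.
Step 5: Ties in |d|, so use the tie-corrected normal approximation.
        E[W] = n(n+1)/4 = 6*7/4 = 10.5.
        Tie groups: |d|=3 (t=2), |d|=4 (t=2); sum(t^3 - t) = 12.
        Var[W] = n(n+1)(2n+1)/24 - sum(t^3-t)/48 = 546/24 - 12/48 = 22.5.
        z = (W - E[W]) / sqrt(Var[W]) = (3 - 10.5) / 4.7434 = -1.5811.
        Two-sided p = 2*Phi(z) = 0.113846.
Step 6: alpha = 0.05. fail to reject H0.

W+ = 3, W- = 18, W = min = 3, p = 0.113846, fail to reject H0.


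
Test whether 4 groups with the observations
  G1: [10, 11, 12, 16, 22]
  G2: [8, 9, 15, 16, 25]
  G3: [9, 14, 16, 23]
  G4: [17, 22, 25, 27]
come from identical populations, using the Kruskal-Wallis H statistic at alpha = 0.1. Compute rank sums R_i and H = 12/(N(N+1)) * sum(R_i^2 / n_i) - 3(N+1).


Step 1: Combine all N = 18 observations and assign midranks.
sorted (value, group, rank): (8,G2,1), (9,G2,2.5), (9,G3,2.5), (10,G1,4), (11,G1,5), (12,G1,6), (14,G3,7), (15,G2,8), (16,G1,10), (16,G2,10), (16,G3,10), (17,G4,12), (22,G1,13.5), (22,G4,13.5), (23,G3,15), (25,G2,16.5), (25,G4,16.5), (27,G4,18)
Step 2: Sum ranks within each group.
R_1 = 38.5 (n_1 = 5)
R_2 = 38 (n_2 = 5)
R_3 = 34.5 (n_3 = 4)
R_4 = 60 (n_4 = 4)
Step 3: H = 12/(N(N+1)) * sum(R_i^2/n_i) - 3(N+1)
     = 12/(18*19) * (38.5^2/5 + 38^2/5 + 34.5^2/4 + 60^2/4) - 3*19
     = 0.035088 * 1782.81 - 57
     = 5.554825.
Step 4: Ties present; correction factor C = 1 - 42/(18^3 - 18) = 0.992776. Corrected H = 5.554825 / 0.992776 = 5.595244.
Step 5: Under H0, H ~ chi^2(3); p-value = 0.133052.
Step 6: alpha = 0.1. fail to reject H0.

H = 5.5952, df = 3, p = 0.133052, fail to reject H0.
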